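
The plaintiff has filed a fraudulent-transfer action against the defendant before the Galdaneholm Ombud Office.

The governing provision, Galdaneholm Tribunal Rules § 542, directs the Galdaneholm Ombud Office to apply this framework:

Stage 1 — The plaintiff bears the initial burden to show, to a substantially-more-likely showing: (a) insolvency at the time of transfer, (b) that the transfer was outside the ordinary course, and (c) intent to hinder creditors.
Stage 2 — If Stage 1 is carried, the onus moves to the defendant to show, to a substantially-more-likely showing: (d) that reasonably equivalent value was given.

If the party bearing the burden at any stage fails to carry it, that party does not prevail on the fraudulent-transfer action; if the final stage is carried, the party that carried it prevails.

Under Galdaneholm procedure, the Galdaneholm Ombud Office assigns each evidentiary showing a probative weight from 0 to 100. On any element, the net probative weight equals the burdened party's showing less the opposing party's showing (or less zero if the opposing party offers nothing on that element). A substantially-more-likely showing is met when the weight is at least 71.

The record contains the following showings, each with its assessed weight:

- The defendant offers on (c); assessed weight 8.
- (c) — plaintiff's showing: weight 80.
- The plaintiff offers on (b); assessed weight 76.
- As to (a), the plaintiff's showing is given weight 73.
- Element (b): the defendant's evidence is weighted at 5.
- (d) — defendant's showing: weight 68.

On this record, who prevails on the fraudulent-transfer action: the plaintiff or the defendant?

plaintiff

Stage 1 — burden on plaintiff; standard: a substantially-more-likely showing (weight is at least 71).
    (a): 73 ≥ 71 [met]
    (b): 76 − 5 = 71 ≥ 71 [met]
    (c): 80 − 8 = 72 ≥ 71 [met]
  All elements met. The burden passes to the defendant.
Stage 2 — burden on defendant; standard: a substantially-more-likely showing (weight is at least 71).
    (d): 68 < 71 [not met]
  The defendant does not carry Stage 2.
So the plaintiff prevails.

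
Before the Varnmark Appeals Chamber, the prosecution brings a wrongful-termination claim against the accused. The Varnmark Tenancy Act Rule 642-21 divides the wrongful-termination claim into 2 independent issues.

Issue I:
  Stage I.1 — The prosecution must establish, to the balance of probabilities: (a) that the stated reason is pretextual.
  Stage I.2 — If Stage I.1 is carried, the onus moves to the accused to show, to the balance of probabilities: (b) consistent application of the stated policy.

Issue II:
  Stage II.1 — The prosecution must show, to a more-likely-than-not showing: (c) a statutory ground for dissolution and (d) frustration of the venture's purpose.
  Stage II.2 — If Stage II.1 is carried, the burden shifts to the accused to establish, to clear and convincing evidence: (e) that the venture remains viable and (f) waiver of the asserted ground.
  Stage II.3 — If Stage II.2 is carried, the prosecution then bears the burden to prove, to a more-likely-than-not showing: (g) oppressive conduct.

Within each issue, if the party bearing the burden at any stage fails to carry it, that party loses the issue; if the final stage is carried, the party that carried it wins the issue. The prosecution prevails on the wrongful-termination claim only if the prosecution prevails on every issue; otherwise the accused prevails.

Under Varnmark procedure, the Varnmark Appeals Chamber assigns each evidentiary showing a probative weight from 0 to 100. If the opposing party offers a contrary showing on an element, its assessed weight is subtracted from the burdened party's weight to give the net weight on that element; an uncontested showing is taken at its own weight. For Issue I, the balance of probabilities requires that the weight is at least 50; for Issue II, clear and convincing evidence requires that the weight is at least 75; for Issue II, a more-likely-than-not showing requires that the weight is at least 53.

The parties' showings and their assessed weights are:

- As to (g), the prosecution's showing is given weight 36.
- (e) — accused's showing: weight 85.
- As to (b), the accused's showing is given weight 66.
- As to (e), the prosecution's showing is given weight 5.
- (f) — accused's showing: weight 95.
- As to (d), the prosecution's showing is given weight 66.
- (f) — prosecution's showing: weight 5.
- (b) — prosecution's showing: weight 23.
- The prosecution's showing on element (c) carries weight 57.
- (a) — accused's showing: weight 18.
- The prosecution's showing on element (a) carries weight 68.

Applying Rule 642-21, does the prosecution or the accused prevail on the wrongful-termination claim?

accused

— Issue I —
At Stage I.1 the prosecution must meet the balance of probabilities (weight is at least 50): on (a) the weight is 68 less the opposing 18 gives net 50, ≥ 50, so (a) meets the standard.
  All elements met. The burden passes to the accused.
At Stage I.2 the accused must meet the balance of probabilities (weight is at least 50): on (b) the weight is 66 less the opposing 23 gives net 43, which does not reach 50, so (b) does not meet the standard.
  Not every element is met, so the accused fails to carry Stage I.2.
The analysis ends at Stage I.2; the prosecution prevails on this issue.
— Issue II —
At Stage II.1 the prosecution must meet a more-likely-than-not showing (weight is at least 53): on (c) the weight is 57, ≥ 53, so (c) meets the standard; on (d) the weight is 66, ≥ 53, so (d) meets the standard.
  Stage II.1 carried; the burden shifts to the accused.
At Stage II.2 the accused must meet clear and convincing evidence (weight is at least 75): on (e) the weight is 85 less the opposing 5 gives net 80, ≥ 75, so (e) meets the standard; on (f) the weight is 95 less the opposing 5 gives net 90, ≥ 75, so (f) meets the standard.
  All elements met. The burden passes to the prosecution.
At Stage II.3 the prosecution must meet a more-likely-than-not showing (weight is at least 53): on (g) the weight is 36, which does not reach 53, so (g) does not meet the standard.
  Stage II.3 not carried; the prosecution fails its burden.
So the accused prevails on this issue.
Per-issue: Issue I → prosecution; Issue II → accused. The prosecution must prevail on every issue; overall, the accused prevails.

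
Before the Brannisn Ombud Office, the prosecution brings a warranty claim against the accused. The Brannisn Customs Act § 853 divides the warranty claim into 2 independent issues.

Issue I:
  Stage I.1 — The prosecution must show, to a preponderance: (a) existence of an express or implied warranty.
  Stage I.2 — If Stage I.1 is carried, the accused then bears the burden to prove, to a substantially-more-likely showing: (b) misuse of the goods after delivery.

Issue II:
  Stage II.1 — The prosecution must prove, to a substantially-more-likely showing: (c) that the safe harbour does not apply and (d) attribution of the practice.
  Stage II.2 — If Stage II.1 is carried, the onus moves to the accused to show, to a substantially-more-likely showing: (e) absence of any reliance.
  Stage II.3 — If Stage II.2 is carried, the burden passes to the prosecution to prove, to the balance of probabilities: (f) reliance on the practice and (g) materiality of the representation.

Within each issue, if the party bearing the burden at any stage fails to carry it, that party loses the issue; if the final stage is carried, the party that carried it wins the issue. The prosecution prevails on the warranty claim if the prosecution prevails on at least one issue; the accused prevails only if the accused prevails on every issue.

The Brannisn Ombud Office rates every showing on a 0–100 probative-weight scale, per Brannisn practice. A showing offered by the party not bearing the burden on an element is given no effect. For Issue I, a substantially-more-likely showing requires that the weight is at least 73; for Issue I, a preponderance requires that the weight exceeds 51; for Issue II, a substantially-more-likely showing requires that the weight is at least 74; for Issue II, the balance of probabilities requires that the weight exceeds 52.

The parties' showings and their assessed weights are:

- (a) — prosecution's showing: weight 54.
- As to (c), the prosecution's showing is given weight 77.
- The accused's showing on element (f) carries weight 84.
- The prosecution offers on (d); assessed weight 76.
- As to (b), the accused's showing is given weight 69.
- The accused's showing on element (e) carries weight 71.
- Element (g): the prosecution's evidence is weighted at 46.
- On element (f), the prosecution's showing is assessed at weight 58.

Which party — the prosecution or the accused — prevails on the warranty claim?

prosecution

— Issue I —
Stage I.1 (prosecution, a preponderance, weight exceeds 51): (a) 54 > 51 — meets.
  Stage I.1 is satisfied; the onus moves to the accused.
Stage I.2 (accused, a substantially-more-likely showing, weight is at least 73): (b) 69 < 73 — fails.
  Stage I.2 not carried; the accused fails its burden.
The analysis ends at Stage I.2; the prosecution prevails on this issue.
— Issue II —
Stage II.1 — burden on prosecution; standard: a substantially-more-likely showing (weight is at least 74).
    (c): 77 ≥ 74 [met]
    (d): 76 ≥ 74 [met]
  Stage II.1 is satisfied; the onus moves to the accused.
Stage II.2 — burden on accused; standard: a substantially-more-likely showing (weight is at least 74).
    (e): 71 < 74 [not met]
  Not every element is met, so the accused fails to carry Stage II.2.
The prosecution prevails on this issue.
Per-issue: Issue I → prosecution; Issue II → prosecution. The prosecution must prevail on at least one issue; overall, the prosecution prevails.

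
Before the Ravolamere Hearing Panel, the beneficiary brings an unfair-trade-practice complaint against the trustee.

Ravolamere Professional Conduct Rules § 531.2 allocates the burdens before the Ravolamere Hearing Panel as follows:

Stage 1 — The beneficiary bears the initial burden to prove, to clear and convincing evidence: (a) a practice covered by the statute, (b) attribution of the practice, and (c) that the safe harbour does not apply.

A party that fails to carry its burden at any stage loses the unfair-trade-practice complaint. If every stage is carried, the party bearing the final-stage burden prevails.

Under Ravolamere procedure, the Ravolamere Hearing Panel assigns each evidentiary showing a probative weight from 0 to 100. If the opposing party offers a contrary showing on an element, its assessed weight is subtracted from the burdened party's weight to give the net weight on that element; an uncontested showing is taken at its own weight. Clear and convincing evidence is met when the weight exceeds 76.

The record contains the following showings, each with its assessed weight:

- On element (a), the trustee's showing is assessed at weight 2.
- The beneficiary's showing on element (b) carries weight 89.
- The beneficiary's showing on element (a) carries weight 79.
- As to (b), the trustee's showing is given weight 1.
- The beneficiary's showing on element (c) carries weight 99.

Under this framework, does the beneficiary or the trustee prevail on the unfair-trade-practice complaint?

Stage 1 (beneficiary, clear and convincing evidence, weight exceeds 76): (a) net 79−2=77 > 76 — meets; (b) net 89−1=88 > 76 — meets; (c) 99 > 76 — meets.
  The beneficiary carries the last stage.
Every stage carried; the beneficiary prevails.

beneficiary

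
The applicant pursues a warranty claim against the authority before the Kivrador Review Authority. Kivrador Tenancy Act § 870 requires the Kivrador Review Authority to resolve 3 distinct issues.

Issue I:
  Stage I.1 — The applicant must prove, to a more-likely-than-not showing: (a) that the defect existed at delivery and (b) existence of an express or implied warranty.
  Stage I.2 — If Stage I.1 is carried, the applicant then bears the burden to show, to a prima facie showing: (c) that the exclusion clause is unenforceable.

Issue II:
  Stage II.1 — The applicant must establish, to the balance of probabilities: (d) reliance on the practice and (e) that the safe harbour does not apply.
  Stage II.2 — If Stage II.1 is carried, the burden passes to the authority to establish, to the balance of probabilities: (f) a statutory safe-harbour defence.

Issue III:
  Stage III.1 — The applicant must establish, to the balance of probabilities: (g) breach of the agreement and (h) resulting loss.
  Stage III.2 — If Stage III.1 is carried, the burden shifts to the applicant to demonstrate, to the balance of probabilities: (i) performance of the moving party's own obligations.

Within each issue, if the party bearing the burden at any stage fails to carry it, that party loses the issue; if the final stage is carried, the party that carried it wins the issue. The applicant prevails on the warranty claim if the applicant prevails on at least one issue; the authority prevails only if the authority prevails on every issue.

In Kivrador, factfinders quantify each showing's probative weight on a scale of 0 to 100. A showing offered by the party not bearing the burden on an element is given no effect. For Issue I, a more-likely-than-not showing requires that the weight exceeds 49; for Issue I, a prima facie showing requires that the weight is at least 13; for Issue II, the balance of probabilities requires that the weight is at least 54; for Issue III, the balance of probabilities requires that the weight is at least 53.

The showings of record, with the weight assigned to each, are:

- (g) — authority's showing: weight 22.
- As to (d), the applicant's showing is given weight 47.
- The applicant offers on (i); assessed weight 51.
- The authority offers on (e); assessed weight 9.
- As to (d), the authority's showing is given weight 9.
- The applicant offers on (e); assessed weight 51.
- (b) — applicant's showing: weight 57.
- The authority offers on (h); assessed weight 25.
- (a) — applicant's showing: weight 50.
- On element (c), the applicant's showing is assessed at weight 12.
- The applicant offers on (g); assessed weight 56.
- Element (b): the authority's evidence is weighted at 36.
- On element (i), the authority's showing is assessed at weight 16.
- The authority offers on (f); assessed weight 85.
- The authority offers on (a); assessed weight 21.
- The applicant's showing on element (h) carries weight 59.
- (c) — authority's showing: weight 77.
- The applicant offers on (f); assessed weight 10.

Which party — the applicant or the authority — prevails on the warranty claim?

— Issue I —
Stage I.1 (applicant, a more-likely-than-not showing, weight exceeds 49): (a) 50 (authority's 21 disregarded) > 49 — meets; (b) 57 (authority's 36 disregarded) > 49 — meets.
  Stage I.1 is satisfied; the applicant continues to bear the burden.
Stage I.2 (applicant, a prima facie showing, weight is at least 13): (c) 12 (authority's 77 disregarded) < 13 — fails.
  Stage I.2 not carried; the applicant fails its burden.
So the authority prevails on this issue.
— Issue II —
At Stage II.1 the applicant must meet the balance of probabilities (weight is at least 54): on (d) the weight is 47 (the authority's 9 is given no effect), which does not reach 54, so (d) does not meet the standard; on (e) the weight is 51 (the authority's 9 is given no effect), < 54, so (e) does not meet the standard.
  The applicant does not carry Stage II.1.
The analysis ends at Stage II.1; the authority prevails on this issue.
— Issue III —
Stage III.1 (applicant, the balance of probabilities, weight is at least 53): (g) 56 (authority's 22 disregarded) ≥ 53 — meets; (h) 59 (authority's 25 disregarded) ≥ 53 — meets.
  Stage III.1 carried; the burden remains with the applicant.
Stage III.2 (applicant, the balance of probabilities, weight is at least 53): (i) 51 (authority's 16 disregarded) < 53 — fails.
  Stage III.2 not carried; the applicant fails its burden.
The authority prevails on this issue.
Per-issue: Issue I → authority; Issue II → authority; Issue III → authority. The applicant must prevail on at least one issue; overall, the authority prevails.

authority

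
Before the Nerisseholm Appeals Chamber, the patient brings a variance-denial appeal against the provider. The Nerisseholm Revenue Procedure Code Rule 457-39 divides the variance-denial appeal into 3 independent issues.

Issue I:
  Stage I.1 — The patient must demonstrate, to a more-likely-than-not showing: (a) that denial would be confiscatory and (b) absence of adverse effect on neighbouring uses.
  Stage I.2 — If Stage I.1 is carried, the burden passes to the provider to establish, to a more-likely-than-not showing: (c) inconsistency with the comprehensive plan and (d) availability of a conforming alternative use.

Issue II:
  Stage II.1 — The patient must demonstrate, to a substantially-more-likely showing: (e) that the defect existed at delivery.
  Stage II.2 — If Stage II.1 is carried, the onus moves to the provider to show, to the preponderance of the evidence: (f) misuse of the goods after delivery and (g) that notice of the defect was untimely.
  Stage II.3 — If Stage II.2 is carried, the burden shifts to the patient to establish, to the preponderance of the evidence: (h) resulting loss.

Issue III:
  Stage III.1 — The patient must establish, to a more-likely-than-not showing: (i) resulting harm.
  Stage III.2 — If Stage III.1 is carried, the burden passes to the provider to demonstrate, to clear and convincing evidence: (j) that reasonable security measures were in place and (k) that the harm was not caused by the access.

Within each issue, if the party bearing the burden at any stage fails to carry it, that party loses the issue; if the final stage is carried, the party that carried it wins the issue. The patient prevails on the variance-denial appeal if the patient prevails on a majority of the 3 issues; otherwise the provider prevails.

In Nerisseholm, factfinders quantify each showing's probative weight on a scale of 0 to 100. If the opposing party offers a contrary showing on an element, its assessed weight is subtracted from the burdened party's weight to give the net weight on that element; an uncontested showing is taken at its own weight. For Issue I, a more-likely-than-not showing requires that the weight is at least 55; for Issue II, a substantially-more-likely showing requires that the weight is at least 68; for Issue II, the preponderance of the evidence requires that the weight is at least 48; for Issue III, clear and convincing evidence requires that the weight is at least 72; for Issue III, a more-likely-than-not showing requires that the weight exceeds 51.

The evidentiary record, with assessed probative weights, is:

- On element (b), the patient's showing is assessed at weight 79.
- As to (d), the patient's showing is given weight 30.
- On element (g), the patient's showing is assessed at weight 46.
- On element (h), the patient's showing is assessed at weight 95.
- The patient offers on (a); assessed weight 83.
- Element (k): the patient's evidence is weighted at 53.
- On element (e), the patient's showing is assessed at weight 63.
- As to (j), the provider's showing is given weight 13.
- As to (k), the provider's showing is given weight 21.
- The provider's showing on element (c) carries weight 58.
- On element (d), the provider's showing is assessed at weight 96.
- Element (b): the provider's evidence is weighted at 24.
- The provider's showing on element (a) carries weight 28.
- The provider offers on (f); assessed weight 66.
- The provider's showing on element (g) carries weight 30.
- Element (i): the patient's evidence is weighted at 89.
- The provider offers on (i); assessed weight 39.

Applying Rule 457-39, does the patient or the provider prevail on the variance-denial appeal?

— Issue I —
Stage I.1 (patient, a more-likely-than-not showing, weight is at least 55): (a) net 83−28=55 ≥ 55 — meets; (b) net 79−24=55 ≥ 55 — meets.
  All elements met. The burden passes to the provider.
Stage I.2 (provider, a more-likely-than-not showing, weight is at least 55): (c) 58 ≥ 55 — meets; (d) net 96−30=66 ≥ 55 — meets.
  Stage I.2 carried; the final stage is satisfied.
Every stage carried; the provider prevails on this issue.
— Issue II —
Stage II.1 — burden on patient; standard: a substantially-more-likely showing (weight is at least 68).
    (e): 63 < 68 [not met]
  Stage II.1 not carried; the patient fails its burden.
The provider prevails on this issue.
— Issue III —
Stage III.1 (patient, a more-likely-than-not showing, weight exceeds 51): (i) net 89−39=50 ≤ 51 — fails.
  Not every element is met, so the patient fails to carry Stage III.1.
So the provider prevails on this issue.
Per-issue: Issue I → provider; Issue II → provider; Issue III → provider. The patient must prevail on a majority of issues; overall, the provider prevails.

provider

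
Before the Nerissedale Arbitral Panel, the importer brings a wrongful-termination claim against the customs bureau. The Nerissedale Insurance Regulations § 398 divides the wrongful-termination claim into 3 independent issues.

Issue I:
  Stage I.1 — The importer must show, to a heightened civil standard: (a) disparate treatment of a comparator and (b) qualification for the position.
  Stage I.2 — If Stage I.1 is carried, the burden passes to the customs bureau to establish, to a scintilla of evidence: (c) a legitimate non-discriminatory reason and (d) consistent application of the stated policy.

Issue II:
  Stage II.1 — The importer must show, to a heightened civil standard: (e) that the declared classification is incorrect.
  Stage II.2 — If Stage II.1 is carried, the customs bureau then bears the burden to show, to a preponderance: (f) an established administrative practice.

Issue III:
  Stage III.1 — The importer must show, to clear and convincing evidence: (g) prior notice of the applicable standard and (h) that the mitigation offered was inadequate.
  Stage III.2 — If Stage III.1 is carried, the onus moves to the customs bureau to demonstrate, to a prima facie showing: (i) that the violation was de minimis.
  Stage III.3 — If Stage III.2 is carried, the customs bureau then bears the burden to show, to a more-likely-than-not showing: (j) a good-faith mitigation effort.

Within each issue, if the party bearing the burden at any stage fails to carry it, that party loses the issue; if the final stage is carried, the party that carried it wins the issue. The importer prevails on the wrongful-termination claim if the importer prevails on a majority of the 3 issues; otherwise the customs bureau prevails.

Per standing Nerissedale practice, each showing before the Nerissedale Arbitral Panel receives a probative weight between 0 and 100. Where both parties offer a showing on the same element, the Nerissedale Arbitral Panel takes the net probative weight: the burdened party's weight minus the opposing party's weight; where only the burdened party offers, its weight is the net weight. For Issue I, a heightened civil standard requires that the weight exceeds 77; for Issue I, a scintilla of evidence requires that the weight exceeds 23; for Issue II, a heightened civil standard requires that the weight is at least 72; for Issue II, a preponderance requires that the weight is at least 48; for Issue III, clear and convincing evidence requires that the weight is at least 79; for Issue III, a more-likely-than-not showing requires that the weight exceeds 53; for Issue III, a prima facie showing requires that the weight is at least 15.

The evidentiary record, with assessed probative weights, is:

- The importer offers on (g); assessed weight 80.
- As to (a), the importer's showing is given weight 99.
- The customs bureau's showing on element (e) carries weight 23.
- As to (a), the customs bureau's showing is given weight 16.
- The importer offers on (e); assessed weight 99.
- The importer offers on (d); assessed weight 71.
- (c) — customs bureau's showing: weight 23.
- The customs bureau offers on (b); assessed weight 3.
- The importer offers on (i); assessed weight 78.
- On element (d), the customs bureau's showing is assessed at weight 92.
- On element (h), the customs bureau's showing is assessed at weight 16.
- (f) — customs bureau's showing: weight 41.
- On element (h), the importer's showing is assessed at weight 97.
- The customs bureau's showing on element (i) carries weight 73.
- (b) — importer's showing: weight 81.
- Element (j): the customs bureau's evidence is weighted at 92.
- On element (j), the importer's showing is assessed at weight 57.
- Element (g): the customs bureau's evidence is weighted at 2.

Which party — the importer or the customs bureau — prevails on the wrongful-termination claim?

— Issue I —
Stage I.1 (importer, a heightened civil standard, weight exceeds 77): (a) net 99−16=83 > 77 — meets; (b) net 81−3=78 > 77 — meets.
  Stage I.1 is satisfied; the onus moves to the customs bureau.
Stage I.2 (customs bureau, a scintilla of evidence, weight exceeds 23): (c) 23 ≤ 23 — fails; (d) net 92−71=21 ≤ 23 — fails.
  The customs bureau does not carry Stage I.2.
So the importer prevails on this issue.
— Issue II —
Stage II.1 (importer, a heightened civil standard, weight is at least 72): (e) net 99−23=76 ≥ 72 — meets.
  The importer carries Stage II.1; the customs bureau now bears the burden.
Stage II.2 (customs bureau, a preponderance, weight is at least 48): (f) 41 < 48 — fails.
  Not every element is met, so the customs bureau fails to carry Stage II.2.
The analysis ends at Stage II.2; the importer prevails on this issue.
— Issue III —
Stage III.1 — burden on importer; standard: clear and convincing evidence (weight is at least 79).
    (g): 80 − 2 = 78 < 79 [not met]
    (h): 97 − 16 = 81 ≥ 79 [met]
  The importer does not carry Stage III.1.
So the customs bureau prevails on this issue.
Per-issue: Issue I → importer; Issue II → importer; Issue III → customs bureau. The importer must prevail on a majority of issues; overall, the importer prevails.

importer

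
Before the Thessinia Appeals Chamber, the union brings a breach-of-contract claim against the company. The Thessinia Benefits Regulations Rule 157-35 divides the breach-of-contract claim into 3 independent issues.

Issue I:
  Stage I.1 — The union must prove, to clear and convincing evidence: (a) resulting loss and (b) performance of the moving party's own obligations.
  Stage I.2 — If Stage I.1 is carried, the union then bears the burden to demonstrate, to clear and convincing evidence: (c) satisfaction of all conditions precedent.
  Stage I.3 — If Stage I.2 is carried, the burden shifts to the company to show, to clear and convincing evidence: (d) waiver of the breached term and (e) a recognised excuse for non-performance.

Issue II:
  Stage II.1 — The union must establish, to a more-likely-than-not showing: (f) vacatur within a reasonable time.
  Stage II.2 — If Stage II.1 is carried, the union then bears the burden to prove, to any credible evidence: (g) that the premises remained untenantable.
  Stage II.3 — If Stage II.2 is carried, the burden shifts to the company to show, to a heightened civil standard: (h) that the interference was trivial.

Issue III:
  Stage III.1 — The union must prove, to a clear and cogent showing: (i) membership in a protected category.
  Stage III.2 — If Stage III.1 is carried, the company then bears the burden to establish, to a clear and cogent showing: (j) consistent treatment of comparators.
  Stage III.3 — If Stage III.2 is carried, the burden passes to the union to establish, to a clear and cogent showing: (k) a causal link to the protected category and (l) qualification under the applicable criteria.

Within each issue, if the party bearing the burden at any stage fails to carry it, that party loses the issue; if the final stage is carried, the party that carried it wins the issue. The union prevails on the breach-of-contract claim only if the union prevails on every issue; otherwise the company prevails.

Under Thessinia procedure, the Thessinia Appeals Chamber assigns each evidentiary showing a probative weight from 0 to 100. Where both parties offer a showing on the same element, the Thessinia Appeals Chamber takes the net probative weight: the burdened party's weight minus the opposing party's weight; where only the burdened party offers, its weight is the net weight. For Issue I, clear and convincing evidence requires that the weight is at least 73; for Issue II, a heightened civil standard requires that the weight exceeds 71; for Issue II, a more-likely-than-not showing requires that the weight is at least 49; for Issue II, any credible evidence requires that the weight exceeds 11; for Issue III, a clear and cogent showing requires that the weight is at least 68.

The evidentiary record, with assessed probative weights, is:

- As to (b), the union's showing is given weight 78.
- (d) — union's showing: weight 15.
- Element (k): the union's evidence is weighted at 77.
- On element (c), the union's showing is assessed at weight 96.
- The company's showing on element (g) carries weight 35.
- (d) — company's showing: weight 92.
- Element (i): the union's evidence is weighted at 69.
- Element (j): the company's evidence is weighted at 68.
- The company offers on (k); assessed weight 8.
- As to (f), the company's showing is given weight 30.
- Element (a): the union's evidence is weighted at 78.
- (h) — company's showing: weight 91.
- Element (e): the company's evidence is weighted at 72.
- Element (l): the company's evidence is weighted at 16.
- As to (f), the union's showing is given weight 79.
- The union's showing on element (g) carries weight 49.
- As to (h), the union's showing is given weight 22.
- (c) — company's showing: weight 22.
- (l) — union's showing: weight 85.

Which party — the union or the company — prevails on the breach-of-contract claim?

— Issue I —
At Stage I.1 the union must meet clear and convincing evidence (weight is at least 73): on (a) the weight is 78, ≥ 73, so (a) meets the standard; on (b) the weight is 78, ≥ 73, so (b) meets the standard.
  All elements met. The union retains the burden for Stage I.2.
At Stage I.2 the union must meet clear and convincing evidence (weight is at least 73): on (c) the weight is 96 less the opposing 22 gives net 74, which does reach 73, so (c) meets the standard.
  The union carries Stage I.2; the company now bears the burden.
At Stage I.3 the company must meet clear and convincing evidence (weight is at least 73): on (d) the weight is 92 less the opposing 15 gives net 77, ≥ 73, so (d) meets the standard; on (e) the weight is 72, which does not reach 73, so (e) does not meet the standard.
  Stage I.3 not carried; the company fails its burden.
So the union prevails on this issue.
— Issue II —
Stage II.1 (union, a more-likely-than-not showing, weight is at least 49): (f) net 79−30=49 ≥ 49 — meets.
  Stage II.1 carried; the burden remains with the union.
Stage II.2 (union, any credible evidence, weight exceeds 11): (g) net 49−35=14 > 11 — meets.
  Stage II.2 is satisfied; the onus moves to the company.
Stage II.3 (company, a heightened civil standard, weight exceeds 71): (h) net 91−22=69 ≤ 71 — fails.
  Stage II.3 not carried; the company fails its burden.
So the union prevails on this issue.
— Issue III —
Stage III.1 (union, a clear and cogent showing, weight is at least 68): (i) 69 ≥ 68 — meets.
  All elements met. The burden passes to the company.
Stage III.2 (company, a clear and cogent showing, weight is at least 68): (j) 68 ≥ 68 — meets.
  Stage III.2 is satisfied; the onus moves to the union.
Stage III.3 (union, a clear and cogent showing, weight is at least 68): (k) net 77−8=69 ≥ 68 — meets; (l) net 85−16=69 ≥ 68 — meets.
  The union carries the last stage.
With every stage satisfied, the union prevails on this issue.
Per-issue: Issue I → union; Issue II → union; Issue III → union. The union must prevail on every issue; overall, the union prevails.

union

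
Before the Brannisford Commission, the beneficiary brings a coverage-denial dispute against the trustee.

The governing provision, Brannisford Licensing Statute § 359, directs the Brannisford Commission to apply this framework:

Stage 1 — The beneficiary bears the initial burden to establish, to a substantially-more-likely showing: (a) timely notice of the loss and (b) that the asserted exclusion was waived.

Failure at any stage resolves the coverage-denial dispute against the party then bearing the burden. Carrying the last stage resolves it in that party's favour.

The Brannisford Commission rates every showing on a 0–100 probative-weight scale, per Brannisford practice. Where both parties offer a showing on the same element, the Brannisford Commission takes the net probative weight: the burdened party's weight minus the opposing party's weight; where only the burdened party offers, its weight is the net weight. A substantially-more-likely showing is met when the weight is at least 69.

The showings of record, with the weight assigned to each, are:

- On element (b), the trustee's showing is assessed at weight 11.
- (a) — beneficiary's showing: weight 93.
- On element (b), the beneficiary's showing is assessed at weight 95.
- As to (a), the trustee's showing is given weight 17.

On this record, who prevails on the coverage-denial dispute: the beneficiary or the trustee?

beneficiary

At Stage 1 the beneficiary must meet a substantially-more-likely showing (weight is at least 69): on (a) the weight is 93 less the opposing 17 gives net 76, which does reach 69, so (a) meets the standard; on (b) the weight is 95 less the opposing 11 gives net 84, ≥ 69, so (b) meets the standard.
  All elements met at the final stage.
Every stage carried; the beneficiary prevails.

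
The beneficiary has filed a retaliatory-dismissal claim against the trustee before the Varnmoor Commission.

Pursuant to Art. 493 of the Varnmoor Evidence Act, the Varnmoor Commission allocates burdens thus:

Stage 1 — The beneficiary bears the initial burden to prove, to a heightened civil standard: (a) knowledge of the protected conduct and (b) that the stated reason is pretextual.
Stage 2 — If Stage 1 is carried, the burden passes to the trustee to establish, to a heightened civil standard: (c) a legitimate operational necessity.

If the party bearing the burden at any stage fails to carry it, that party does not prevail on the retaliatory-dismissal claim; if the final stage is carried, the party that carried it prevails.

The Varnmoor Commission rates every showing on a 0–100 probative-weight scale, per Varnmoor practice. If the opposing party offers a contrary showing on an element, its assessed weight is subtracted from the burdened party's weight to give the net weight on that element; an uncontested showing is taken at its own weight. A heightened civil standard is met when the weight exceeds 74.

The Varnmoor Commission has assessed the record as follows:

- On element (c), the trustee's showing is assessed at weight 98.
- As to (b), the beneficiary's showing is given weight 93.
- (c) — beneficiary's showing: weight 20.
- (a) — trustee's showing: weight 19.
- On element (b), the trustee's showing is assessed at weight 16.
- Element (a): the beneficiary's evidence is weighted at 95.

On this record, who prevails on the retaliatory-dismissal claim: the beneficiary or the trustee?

trustee

Stage 1 — burden on beneficiary; standard: a heightened civil standard (weight exceeds 74).
    (a): 95 − 19 = 76 > 74 [met]
    (b): 93 − 16 = 77 > 74 [met]
  All elements met. The burden passes to the trustee.
Stage 2 — burden on trustee; standard: a heightened civil standard (weight exceeds 74).
    (c): 98 − 20 = 78 > 74 [met]
  All elements met at the final stage.
All stages carried — the trustee prevails.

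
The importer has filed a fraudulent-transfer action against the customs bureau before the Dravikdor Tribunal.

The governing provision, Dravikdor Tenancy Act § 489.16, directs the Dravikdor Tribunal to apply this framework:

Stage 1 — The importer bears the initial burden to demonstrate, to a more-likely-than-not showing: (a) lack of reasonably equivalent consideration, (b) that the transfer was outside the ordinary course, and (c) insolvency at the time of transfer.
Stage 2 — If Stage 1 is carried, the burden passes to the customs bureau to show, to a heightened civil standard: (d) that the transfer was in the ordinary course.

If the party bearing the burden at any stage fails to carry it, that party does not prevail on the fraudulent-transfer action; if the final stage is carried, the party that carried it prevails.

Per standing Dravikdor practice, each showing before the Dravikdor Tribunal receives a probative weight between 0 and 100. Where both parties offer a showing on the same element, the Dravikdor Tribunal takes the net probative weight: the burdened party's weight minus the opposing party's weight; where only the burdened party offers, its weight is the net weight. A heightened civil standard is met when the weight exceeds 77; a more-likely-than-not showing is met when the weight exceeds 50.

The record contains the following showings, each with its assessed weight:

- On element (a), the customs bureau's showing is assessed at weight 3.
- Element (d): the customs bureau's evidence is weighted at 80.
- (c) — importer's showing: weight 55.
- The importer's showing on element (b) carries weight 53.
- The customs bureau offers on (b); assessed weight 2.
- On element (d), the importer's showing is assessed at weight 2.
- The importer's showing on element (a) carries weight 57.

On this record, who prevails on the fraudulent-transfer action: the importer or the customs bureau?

customs bureau

Stage 1 — burden on importer; standard: a more-likely-than-not showing (weight exceeds 50).
    (a): 57 − 3 = 54 > 50 [met]
    (b): 53 − 2 = 51 > 50 [met]
    (c): 55 > 50 [met]
  Stage 1 carried; the burden shifts to the customs bureau.
Stage 2 — burden on customs bureau; standard: a heightened civil standard (weight exceeds 77).
    (d): 80 − 2 = 78 > 77 [met]
  The customs bureau carries the last stage.
All stages carried — the customs bureau prevails.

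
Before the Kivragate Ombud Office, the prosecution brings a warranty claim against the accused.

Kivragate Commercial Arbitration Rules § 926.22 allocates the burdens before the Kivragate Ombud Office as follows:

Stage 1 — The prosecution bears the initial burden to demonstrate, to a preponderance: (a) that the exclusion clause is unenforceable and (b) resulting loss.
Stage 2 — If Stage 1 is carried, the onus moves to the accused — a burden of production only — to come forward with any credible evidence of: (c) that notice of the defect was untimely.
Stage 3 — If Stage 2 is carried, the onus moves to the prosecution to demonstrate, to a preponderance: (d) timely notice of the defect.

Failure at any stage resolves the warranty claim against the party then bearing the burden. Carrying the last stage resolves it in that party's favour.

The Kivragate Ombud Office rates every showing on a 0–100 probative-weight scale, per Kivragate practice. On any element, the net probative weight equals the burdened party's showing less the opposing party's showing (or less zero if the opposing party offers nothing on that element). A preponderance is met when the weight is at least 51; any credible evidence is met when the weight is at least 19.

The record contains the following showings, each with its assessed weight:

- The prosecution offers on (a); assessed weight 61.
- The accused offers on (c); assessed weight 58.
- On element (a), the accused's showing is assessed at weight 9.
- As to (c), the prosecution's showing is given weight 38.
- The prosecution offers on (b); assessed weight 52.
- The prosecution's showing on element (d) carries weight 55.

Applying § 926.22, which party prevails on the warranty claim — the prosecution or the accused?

Stage 1 (prosecution, a preponderance, weight is at least 51): (a) net 61−9=52 ≥ 51 — meets; (b) 52 ≥ 51 — meets.
  The prosecution carries Stage 1; the accused now bears the burden.
Stage 2 (accused, any credible evidence, weight is at least 19): (c) net 58−38=20 ≥ 19 — meets.
  Stage 2 carried; the burden shifts to the prosecution.
Stage 3 (prosecution, a preponderance, weight is at least 51): (d) 55 ≥ 51 — meets.
  All elements met at the final stage.
Every stage carried; the prosecution prevails.

prosecution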